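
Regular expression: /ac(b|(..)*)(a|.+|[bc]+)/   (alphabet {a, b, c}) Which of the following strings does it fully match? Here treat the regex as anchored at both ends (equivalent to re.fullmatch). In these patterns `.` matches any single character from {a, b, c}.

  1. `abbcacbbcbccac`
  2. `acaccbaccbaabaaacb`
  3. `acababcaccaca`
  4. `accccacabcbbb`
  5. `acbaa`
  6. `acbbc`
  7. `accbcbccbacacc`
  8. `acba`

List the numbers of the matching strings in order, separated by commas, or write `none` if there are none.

1 → no match — must start with `ac`
2 → match
3 → match
4 → match
5 → match
6 → match
7 → match
8 → match

2, 3, 4, 5, 6, 7, 8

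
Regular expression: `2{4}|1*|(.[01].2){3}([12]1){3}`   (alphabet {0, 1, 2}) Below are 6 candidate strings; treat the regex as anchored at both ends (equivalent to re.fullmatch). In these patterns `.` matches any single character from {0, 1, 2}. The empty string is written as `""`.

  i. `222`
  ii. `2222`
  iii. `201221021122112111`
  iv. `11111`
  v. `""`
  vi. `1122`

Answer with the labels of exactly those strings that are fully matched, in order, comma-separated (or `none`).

i → no match
ii → match
iii → match
iv → match
v → match
vi → no match

ii, iii, iv, v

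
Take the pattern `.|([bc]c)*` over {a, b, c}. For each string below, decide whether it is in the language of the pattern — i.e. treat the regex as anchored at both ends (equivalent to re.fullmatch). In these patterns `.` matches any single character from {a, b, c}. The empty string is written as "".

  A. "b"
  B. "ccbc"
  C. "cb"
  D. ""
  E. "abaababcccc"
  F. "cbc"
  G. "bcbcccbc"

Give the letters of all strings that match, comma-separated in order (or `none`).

A, B, D, G

A → match
B → match
C → no match
D → match
E → no match
F → no match
G → match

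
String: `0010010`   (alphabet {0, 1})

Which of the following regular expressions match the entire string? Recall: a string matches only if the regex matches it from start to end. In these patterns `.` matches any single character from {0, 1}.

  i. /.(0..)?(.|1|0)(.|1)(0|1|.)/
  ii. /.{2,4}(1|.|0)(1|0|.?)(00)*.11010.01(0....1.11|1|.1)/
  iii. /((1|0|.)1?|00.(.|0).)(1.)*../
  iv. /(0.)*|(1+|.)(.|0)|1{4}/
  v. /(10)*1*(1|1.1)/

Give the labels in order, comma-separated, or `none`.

i, iii

i → match
ii → no match
iii → match
iv → no match
v → no match — must end with `1`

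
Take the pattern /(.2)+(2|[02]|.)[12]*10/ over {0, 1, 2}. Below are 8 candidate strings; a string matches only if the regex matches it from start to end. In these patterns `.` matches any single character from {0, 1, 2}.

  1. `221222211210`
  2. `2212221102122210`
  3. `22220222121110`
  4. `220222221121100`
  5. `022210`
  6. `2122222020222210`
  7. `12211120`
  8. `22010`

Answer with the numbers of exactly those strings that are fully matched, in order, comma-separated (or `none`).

1 → match
2 → no match
3 → match
4 → no match — must end with `10`
5 → match
6 → no match
7 → no match — must end with `10`
8 → match

1, 3, 5, 8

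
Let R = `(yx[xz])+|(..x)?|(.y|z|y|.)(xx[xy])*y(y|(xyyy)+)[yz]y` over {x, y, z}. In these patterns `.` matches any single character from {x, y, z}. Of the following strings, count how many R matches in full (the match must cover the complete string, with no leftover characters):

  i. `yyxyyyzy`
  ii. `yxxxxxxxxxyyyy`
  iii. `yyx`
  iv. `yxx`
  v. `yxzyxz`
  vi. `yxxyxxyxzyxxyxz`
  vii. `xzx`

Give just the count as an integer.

i → match
ii → match
iii → match
iv → match
v → match
vi → match
vii → match
Total matched: 7

7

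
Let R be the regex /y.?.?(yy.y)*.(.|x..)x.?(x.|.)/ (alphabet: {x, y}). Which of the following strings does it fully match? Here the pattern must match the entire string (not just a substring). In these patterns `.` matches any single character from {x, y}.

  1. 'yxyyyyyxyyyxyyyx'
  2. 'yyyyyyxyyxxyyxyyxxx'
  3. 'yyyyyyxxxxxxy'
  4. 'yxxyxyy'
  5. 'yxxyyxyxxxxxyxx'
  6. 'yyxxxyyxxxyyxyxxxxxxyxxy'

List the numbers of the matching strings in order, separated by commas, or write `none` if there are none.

1 → no match
2 → no match
3 → match
4 → match
5 → match
6 → no match

3, 4, 5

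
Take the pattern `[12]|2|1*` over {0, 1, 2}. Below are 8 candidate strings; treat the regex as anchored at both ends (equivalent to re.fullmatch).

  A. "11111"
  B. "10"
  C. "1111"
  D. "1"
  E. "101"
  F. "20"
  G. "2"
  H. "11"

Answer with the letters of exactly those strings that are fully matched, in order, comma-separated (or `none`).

A → match
B → no match
C → match
D → match
E → no match
F → no match
G → match
H → match

A, C, D, G, H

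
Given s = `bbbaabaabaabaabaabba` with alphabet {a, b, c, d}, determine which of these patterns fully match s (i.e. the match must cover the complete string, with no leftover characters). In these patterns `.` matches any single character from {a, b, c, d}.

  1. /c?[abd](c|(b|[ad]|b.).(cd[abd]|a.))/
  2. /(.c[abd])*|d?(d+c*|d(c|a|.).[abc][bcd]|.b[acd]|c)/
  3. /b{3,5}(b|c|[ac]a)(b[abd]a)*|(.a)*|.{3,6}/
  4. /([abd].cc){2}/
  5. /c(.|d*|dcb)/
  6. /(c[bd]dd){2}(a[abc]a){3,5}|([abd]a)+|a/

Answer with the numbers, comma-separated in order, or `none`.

1 → no match
2 → no match
3 → match
4 → no match — must end with `cc`
5 → no match — must start with `c`
6 → no match

3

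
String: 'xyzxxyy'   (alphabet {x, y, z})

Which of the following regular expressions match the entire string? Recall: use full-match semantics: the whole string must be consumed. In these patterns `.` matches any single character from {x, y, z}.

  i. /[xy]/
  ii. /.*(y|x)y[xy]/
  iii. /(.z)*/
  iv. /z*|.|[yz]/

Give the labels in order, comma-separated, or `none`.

i → no match
ii → match
iii → no match
iv → no match

ii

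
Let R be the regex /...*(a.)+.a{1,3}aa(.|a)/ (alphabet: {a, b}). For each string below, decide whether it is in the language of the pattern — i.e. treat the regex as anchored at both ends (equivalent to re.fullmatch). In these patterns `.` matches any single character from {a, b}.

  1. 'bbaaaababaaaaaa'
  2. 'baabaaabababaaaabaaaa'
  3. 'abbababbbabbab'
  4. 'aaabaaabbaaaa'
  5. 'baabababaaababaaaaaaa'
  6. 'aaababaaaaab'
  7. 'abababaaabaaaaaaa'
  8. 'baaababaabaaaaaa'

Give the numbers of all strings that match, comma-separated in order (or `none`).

1 → match
2 → match
3 → no match
4 → match
5 → match
6. 'aaababaaaaab' → match
7 → match
8 → match

1, 2, 4, 5, 6, 7, 8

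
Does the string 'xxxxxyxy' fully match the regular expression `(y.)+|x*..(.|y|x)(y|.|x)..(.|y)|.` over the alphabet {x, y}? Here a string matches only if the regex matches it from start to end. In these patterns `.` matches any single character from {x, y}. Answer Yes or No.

Yes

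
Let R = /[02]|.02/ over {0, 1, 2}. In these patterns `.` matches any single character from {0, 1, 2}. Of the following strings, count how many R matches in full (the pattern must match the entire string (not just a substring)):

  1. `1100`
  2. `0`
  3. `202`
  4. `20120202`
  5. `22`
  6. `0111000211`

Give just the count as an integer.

1 → no match
2 → match
3 → match
4 → no match
5 → no match
6 → no match
Total matched: 2

2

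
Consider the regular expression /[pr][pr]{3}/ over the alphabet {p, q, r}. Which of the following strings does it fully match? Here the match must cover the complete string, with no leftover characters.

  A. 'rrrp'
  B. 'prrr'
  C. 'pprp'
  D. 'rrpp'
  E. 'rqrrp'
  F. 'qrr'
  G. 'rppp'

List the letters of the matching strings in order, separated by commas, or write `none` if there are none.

A → match
B → match
C → match
D → match
E → no match
F → no match
G → match

A, B, C, D, G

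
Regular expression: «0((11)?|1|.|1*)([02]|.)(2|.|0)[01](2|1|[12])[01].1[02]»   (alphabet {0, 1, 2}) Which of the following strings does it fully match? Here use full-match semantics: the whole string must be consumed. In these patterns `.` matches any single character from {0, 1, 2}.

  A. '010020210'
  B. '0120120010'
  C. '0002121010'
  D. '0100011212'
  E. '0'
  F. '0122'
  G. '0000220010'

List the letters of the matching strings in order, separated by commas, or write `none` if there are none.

A, B, C, D

A → match
B → match
C → match
D → match
E → no match
F → no match
G → no match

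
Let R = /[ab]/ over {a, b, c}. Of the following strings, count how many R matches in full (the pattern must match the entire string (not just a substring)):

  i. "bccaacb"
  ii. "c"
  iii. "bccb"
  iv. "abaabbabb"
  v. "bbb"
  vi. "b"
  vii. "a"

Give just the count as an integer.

2

i → no match
ii → no match
iii → no match
iv → no match
v → no match
vi → match
vii → match
Total matched: 2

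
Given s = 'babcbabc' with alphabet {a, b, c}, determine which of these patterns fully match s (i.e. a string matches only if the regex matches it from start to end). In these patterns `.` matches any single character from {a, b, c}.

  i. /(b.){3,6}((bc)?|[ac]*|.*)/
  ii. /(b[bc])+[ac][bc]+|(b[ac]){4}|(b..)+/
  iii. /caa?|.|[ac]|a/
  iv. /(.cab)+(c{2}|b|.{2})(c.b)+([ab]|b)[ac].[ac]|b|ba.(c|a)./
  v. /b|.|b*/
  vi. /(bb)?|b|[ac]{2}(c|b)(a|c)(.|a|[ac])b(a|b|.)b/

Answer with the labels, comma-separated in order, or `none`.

i → match
ii → match
iii → no match
iv → no match
v → no match
vi → no match

i, ii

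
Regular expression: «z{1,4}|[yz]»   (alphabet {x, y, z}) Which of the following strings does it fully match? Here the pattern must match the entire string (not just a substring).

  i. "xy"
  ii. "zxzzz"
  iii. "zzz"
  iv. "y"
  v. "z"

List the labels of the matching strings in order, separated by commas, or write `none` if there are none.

i → no match
ii → no match
iii → match
iv → match
v → match

iii, iv, v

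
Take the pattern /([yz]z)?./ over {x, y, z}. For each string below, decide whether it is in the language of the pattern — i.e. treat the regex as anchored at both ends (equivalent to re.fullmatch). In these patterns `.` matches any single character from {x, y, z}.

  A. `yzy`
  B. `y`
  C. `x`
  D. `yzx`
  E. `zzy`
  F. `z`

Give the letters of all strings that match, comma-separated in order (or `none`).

A, B, C, D, E, F

A → match
B → match
C → match
D → match
E → match
F → match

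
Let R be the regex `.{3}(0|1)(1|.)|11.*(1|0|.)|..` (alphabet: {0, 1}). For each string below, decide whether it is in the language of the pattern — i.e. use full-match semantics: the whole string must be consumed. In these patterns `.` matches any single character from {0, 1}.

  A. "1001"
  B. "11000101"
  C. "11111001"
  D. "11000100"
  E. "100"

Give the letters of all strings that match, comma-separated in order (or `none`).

B, C, D

A → no match
B → match
C → match
D → match
E → no match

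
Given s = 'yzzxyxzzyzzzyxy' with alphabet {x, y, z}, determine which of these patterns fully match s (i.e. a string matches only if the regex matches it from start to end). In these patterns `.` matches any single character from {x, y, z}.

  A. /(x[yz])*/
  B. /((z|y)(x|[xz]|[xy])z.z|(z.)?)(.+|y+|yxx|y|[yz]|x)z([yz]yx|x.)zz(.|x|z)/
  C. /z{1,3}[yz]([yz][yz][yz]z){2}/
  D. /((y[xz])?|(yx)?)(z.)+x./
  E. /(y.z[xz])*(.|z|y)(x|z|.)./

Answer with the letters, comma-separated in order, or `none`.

A → no match
B → no match
C → no match — must start with 'z'
D → no match
E → match

E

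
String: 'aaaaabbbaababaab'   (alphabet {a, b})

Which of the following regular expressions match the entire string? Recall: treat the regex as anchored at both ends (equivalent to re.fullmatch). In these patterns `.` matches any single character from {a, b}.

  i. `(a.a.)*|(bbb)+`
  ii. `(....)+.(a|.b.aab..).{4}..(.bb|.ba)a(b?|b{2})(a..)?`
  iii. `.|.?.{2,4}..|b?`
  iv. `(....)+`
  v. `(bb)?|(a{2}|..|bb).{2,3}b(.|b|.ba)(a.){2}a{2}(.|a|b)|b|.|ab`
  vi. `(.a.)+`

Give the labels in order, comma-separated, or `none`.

iv, v

i → no match
ii → no match
iii → no match
iv → match
v → match
vi → no match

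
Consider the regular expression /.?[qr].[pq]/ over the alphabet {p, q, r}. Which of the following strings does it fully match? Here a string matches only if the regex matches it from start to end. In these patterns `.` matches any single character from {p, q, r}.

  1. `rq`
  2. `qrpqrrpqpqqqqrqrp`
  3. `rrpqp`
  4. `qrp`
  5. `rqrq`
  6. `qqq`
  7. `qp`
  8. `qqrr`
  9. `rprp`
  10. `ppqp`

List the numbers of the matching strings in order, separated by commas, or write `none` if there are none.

4, 5, 6

1 → no match
2 → no match
3 → no match
4 → match
5 → match
6 → match
7 → no match
8 → no match
9 → no match
10 → no match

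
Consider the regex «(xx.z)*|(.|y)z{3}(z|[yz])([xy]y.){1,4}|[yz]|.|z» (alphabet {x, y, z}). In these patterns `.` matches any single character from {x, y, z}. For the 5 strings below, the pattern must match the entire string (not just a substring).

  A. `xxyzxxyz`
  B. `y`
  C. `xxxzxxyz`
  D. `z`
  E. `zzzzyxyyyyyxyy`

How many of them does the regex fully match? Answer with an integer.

A → match
B → match
C → match
D → match
E → match
Total matched: 5

5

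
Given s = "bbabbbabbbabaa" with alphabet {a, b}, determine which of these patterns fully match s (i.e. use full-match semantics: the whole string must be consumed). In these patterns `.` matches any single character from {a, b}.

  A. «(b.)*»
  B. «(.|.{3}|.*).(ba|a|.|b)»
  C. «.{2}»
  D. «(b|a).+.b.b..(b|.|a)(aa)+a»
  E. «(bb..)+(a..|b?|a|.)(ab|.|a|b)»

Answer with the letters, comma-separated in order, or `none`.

A → no match
B → match
C → no match
D → no match — must end with "aaa"
E → match

B, E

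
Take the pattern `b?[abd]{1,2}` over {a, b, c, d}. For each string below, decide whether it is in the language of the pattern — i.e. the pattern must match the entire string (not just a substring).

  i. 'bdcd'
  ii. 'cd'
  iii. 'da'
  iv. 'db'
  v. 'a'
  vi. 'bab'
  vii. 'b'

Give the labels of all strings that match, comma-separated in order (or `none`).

iii, iv, v, vi, vii

i → no match
ii → no match
iii → match
iv → match
v → match
vi → match
vii → match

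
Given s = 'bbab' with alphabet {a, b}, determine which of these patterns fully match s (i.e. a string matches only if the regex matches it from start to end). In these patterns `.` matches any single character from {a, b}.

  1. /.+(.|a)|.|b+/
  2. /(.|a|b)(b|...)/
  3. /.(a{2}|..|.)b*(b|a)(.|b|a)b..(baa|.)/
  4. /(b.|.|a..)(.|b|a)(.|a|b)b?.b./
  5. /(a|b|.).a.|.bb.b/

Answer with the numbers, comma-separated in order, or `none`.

1, 2, 5

1 → match
2 → match
3 → no match
4 → no match
5 → match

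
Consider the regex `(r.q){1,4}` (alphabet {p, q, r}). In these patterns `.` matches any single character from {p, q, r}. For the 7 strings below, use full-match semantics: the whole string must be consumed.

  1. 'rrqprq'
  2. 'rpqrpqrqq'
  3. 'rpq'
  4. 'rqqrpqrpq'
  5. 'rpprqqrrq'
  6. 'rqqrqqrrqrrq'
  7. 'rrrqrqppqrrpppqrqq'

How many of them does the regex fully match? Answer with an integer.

4

1. 'rrqprq' → no match
2. 'rpqrpqrqq' → match
3. 'rpq' → match
4. 'rqqrpqrpq' → match
5. 'rpprqqrrq' → no match
6. 'rqqrqqrrqrrq' → match
7 → no match
Total matched: 4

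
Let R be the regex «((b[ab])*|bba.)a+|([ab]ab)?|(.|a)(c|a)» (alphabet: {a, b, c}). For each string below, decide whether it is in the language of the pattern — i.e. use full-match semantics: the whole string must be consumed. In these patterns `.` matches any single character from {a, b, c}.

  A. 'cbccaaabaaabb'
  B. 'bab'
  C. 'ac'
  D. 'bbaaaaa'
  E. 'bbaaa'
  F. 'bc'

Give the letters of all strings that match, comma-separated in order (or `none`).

A → no match
B → match
C → match
D → match
E → match
F → match

B, C, D, E, F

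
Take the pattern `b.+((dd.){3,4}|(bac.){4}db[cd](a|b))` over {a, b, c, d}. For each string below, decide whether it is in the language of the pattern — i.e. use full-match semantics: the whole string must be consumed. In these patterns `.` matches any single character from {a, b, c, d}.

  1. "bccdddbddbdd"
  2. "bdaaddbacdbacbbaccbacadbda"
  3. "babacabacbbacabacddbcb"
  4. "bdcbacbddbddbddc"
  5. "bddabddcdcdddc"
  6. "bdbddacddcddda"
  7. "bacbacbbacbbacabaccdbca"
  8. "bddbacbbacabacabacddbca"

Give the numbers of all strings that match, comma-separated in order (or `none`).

1 → no match
2 → match
3 → match
4 → match
5 → no match
6 → no match
7 → match
8 → match

2, 3, 4, 7, 8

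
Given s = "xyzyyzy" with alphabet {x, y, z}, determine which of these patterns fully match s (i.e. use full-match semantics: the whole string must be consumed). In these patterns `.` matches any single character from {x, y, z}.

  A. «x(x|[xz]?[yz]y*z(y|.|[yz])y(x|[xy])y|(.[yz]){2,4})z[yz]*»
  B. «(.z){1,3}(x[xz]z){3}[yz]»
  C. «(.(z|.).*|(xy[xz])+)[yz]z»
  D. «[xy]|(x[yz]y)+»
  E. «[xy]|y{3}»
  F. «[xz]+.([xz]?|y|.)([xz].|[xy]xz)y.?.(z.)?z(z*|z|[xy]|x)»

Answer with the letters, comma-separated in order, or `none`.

A → match
B → no match
C → no match — must end with "z"
D → no match
E → no match
F → no match

A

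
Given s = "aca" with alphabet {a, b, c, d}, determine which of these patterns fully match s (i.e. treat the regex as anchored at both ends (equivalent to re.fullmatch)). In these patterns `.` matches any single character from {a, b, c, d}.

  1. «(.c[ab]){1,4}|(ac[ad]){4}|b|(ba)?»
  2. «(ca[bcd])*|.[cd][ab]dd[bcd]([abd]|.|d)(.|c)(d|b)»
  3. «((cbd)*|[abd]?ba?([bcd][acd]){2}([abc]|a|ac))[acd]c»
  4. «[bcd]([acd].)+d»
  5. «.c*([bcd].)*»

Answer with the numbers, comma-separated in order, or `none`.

1 → match
2 → no match
3 → no match — must end with "c"
4 → no match — must end with "d"
5 → match

1, 5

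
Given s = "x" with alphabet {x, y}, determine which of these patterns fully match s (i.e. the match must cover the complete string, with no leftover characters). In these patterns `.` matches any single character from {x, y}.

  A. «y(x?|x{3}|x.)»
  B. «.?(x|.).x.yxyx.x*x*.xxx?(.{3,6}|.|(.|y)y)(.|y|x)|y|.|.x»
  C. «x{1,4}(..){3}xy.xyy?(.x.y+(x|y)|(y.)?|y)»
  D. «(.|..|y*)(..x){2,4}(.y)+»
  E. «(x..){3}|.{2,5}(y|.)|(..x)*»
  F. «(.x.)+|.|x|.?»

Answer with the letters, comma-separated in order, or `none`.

A → no match — must start with "y"
B → match
C → no match
D → no match — must end with "y"
E → no match
F → match

B, F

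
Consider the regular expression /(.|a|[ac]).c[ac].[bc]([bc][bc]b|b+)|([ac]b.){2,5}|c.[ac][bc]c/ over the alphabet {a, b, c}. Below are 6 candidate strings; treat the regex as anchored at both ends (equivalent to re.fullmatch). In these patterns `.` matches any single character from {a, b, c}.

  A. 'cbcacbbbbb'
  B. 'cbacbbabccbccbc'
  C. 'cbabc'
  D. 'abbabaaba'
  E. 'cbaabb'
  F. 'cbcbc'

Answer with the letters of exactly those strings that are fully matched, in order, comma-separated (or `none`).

A → match
B → match
C → match
D → match
E → match
F → match

A, B, C, D, E, F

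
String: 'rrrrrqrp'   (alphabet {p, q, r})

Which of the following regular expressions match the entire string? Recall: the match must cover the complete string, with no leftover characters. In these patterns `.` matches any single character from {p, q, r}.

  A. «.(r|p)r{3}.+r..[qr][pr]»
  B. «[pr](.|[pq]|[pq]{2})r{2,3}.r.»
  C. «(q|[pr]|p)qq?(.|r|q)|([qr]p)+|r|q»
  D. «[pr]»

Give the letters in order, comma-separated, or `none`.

A → no match
B → match
C → no match
D → no match

B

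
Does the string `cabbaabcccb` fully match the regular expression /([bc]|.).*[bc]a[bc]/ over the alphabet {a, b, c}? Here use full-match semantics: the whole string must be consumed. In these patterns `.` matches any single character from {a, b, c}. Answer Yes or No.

No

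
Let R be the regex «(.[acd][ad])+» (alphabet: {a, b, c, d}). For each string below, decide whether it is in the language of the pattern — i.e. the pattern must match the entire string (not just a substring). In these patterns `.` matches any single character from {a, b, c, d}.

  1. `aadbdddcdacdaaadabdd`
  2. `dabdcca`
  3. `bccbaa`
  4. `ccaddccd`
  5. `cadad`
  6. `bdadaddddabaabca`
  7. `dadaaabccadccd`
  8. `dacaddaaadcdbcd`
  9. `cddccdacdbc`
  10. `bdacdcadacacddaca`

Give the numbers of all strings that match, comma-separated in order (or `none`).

1 → no match
2 → no match
3 → no match
4 → no match
5 → no match
6 → no match
7 → no match
8 → no match
9 → no match
10 → no match

none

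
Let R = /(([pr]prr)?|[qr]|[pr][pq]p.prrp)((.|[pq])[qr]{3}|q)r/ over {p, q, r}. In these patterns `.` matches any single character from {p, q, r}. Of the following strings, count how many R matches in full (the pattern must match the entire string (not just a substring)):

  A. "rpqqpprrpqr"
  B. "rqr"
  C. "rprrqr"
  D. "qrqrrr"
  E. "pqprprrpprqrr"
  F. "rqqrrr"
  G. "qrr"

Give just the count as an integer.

A → no match
B → match
C → match
D → match
E → match
F → match
G → no match
Total matched: 5

5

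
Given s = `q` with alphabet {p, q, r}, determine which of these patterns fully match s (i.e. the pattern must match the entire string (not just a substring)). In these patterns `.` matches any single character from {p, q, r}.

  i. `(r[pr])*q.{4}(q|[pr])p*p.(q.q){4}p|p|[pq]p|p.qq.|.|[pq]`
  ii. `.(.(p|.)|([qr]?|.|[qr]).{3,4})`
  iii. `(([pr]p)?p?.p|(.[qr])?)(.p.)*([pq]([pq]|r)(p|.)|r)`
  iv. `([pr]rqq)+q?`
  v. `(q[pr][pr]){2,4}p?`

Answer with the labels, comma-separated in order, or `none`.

i → match
ii → no match
iii → no match
iv → no match
v → no match

i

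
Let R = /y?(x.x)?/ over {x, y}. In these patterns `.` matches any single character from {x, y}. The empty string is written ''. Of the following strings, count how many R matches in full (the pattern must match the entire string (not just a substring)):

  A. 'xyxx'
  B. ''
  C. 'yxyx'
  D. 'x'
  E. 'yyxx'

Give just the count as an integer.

A → no match
B → match
C → match
D → no match
E → no match
Total matched: 2

2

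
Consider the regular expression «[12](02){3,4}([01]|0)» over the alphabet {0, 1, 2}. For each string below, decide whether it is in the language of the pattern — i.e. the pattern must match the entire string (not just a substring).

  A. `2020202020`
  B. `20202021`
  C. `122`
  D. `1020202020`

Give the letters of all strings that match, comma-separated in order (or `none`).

A → match
B → match
C → no match
D → match

A, B, D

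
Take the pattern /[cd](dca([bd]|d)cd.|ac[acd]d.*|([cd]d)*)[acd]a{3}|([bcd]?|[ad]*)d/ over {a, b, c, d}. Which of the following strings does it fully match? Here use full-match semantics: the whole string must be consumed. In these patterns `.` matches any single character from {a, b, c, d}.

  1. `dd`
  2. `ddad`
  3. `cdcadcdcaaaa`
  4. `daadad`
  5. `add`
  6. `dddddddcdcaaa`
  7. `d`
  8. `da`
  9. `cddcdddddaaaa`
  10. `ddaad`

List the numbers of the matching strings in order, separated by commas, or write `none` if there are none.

1, 2, 3, 4, 5, 6, 7, 9, 10

1 → match
2 → match
3 → match
4 → match
5 → match
6 → match
7 → match
8 → no match
9 → match
10 → match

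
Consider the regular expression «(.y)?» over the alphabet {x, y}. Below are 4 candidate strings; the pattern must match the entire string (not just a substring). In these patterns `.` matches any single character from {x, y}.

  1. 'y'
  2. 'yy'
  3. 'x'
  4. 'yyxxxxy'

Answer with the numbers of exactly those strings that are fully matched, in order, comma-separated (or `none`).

2

1 → no match
2 → match
3 → no match
4 → no match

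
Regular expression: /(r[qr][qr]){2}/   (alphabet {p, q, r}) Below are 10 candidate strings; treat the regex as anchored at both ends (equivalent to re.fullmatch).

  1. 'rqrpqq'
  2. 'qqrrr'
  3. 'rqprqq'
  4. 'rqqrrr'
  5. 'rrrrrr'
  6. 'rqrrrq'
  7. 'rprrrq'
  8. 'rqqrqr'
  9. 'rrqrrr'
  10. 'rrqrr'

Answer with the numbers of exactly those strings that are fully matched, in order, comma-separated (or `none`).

4, 5, 6, 8, 9

1 → no match
2 → no match — must start with 'r'
3 → no match
4 → match
5 → match
6 → match
7 → no match
8 → match
9 → match
10 → no match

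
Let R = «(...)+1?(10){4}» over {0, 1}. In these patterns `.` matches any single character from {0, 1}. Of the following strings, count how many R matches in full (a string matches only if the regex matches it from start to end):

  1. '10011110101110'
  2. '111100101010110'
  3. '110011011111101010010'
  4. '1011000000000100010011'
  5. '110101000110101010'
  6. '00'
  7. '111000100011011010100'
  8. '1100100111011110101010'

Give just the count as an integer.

1 → no match
2 → no match
3 → no match
4 → no match — must end with '10'
5 → match
6 → no match — must end with '10'
7 → no match — must end with '10'
8 → no match
Total matched: 1

1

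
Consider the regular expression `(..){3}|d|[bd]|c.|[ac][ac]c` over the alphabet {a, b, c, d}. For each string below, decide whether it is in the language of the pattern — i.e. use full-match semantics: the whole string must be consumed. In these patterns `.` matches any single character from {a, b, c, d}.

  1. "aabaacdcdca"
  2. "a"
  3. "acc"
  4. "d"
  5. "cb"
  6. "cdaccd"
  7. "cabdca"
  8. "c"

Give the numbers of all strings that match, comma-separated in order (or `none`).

1 → no match
2 → no match
3 → match
4 → match
5 → match
6 → match
7 → match
8 → no match

3, 4, 5, 6, 7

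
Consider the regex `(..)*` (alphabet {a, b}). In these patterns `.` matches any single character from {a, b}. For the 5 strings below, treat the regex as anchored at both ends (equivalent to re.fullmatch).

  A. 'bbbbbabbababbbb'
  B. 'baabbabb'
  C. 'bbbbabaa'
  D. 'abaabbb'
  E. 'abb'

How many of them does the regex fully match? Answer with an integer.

A → no match
B. 'baabbabb' → match
C. 'bbbbabaa' → match
D. 'abaabbb' → no match
E. 'abb' → no match
Total matched: 2

2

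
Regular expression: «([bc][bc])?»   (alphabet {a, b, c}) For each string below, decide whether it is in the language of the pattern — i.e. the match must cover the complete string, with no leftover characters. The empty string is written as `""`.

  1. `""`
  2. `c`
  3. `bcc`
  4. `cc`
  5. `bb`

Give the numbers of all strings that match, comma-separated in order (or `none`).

1 → match
2 → no match
3 → no match
4 → match
5 → match

1, 4, 5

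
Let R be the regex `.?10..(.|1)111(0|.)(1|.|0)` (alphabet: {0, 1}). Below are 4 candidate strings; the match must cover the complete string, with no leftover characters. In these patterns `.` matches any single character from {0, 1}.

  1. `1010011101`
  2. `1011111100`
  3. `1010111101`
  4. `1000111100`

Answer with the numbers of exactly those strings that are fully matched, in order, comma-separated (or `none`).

1, 2, 3, 4

1 → match
2 → match
3 → match
4 → match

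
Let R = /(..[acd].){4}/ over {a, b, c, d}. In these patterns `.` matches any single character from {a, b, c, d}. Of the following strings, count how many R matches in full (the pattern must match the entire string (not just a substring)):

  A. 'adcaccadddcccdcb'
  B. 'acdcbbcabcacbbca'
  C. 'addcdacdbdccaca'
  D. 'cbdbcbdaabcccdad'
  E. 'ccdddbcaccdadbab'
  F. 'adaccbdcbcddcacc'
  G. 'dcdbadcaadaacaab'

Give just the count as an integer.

A → match
B → match
C → no match
D → match
E → match
F → match
G → match
Total matched: 6

6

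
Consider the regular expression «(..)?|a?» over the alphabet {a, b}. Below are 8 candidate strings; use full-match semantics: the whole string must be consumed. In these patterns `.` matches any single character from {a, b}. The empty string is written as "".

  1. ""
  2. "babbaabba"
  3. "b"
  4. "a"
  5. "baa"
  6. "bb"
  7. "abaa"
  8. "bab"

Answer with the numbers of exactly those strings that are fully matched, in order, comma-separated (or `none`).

1, 4, 6

1 → match
2 → no match
3 → no match
4 → match
5 → no match
6 → match
7 → no match
8 → no match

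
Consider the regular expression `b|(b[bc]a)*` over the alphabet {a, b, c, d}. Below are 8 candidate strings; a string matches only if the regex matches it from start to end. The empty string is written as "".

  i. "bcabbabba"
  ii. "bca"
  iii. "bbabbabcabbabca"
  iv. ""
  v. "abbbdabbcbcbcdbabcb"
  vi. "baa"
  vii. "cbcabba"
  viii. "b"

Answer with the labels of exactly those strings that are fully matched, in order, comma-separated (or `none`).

i, ii, iii, iv, viii

i → match
ii → match
iii → match
iv → match
v → no match
vi → no match
vii → no match
viii → match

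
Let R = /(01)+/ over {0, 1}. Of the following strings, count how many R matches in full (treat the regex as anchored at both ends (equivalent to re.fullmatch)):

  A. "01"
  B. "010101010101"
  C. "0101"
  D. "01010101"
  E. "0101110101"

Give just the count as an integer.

4

A → match
B → match
C → match
D → match
E → no match
Total matched: 4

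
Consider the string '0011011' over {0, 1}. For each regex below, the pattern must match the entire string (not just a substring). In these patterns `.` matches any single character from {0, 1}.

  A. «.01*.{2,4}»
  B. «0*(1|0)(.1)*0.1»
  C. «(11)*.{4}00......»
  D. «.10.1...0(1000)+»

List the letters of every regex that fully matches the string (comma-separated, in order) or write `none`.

A, B

A → match
B → match
C → no match
D → no match — must end with '1000'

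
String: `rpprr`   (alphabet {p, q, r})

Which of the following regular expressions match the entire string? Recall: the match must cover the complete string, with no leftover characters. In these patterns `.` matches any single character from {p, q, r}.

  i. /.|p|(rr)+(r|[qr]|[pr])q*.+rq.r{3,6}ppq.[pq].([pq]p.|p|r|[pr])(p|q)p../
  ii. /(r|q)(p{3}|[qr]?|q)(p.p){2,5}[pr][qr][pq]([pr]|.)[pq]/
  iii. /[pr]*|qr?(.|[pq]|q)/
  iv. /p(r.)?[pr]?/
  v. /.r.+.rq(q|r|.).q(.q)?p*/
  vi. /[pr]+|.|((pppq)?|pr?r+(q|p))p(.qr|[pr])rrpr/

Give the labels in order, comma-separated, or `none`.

i → no match
ii → no match
iii → match
iv → no match — must start with `p`
v → no match
vi → match

iii, vi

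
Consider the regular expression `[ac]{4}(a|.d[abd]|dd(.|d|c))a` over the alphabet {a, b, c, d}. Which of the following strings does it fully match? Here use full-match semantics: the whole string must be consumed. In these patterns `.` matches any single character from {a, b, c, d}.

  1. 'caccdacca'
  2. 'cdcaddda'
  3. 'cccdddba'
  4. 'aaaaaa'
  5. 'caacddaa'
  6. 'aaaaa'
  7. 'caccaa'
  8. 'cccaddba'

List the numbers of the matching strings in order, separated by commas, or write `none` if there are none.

4, 5, 7, 8

1 → no match
2 → no match
3 → no match
4 → match
5 → match
6 → no match
7 → match
8 → match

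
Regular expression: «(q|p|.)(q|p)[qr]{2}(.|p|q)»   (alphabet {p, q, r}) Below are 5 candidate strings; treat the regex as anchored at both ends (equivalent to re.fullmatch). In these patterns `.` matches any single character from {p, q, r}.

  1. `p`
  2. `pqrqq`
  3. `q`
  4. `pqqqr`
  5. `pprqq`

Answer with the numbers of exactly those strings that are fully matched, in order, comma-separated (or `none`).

2, 4, 5

1 → no match
2 → match
3 → no match
4 → match
5 → match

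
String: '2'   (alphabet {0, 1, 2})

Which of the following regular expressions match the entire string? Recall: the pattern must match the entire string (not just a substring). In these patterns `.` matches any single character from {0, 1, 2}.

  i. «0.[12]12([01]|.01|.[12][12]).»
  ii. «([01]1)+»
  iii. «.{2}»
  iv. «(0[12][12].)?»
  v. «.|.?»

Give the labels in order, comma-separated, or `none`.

v

i → no match — must start with '0'
ii → no match — must end with '1'
iii → no match
iv → no match
v → match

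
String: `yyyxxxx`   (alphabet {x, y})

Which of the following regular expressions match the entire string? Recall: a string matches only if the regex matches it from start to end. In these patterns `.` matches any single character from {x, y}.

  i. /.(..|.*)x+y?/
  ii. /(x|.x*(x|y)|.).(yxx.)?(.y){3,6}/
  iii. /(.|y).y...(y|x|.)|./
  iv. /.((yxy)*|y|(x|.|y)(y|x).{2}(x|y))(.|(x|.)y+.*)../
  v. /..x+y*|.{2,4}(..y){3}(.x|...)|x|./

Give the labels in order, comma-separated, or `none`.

i, iii, iv

i → match
ii → no match — must end with `y`
iii → match
iv → match
v → no match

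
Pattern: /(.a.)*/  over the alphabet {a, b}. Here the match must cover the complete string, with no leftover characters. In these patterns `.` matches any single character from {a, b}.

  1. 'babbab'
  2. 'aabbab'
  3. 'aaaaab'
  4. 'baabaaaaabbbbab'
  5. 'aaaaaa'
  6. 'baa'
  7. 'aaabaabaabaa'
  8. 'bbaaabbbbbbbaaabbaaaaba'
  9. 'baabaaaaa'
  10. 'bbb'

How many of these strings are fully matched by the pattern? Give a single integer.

7

1. 'babbab' → match
2. 'aabbab' → match
3. 'aaaaab' → match
4 → no match
5. 'aaaaaa' → match
6. 'baa' → match
7. 'aaabaabaabaa' → match
8 → no match
9. 'baabaaaaa' → match
10. 'bbb' → no match
Total matched: 7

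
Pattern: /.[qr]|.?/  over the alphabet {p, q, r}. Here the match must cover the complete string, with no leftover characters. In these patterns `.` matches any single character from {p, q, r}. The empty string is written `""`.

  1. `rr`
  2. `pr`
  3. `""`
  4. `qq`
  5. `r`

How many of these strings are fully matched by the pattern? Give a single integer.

1 → match
2 → match
3 → match
4 → match
5 → match
Total matched: 5

5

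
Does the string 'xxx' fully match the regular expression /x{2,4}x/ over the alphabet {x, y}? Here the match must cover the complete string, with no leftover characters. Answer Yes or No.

Yes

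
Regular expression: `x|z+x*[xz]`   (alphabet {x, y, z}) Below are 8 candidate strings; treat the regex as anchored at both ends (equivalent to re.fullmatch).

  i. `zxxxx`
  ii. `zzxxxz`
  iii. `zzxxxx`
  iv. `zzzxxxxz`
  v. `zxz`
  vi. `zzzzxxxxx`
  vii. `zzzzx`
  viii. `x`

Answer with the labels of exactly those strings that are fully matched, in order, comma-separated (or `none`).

i → match
ii → match
iii → match
iv → match
v → match
vi → match
vii → match
viii → match

i, ii, iii, iv, v, vi, vii, viii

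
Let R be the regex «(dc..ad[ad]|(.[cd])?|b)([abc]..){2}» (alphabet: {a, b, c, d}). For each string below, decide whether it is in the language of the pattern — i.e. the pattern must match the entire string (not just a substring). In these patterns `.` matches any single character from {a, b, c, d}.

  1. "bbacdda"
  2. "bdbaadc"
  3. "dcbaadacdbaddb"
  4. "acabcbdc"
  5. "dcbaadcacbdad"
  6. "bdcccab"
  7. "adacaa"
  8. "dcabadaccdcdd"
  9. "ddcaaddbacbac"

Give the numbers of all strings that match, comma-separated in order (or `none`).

1 → no match
2 → no match
3 → no match
4 → match
5 → no match
6 → no match
7 → match
8 → match
9 → no match

4, 7, 8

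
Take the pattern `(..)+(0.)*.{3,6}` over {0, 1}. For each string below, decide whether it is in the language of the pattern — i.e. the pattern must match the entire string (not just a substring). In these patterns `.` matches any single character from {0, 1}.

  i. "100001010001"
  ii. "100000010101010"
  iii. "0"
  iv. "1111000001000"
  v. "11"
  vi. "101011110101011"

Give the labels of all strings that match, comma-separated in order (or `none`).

i → match
ii → match
iii → no match
iv → match
v → no match
vi → match

i, ii, iv, vi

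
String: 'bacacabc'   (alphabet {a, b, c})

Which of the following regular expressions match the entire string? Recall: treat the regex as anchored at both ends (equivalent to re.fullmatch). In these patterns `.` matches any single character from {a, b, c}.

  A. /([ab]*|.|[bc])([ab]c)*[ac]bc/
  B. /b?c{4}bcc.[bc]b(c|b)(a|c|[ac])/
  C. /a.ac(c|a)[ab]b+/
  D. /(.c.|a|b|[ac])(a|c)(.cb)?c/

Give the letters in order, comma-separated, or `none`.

A

A → match
B → no match
C → no match — must start with 'a'
D → no match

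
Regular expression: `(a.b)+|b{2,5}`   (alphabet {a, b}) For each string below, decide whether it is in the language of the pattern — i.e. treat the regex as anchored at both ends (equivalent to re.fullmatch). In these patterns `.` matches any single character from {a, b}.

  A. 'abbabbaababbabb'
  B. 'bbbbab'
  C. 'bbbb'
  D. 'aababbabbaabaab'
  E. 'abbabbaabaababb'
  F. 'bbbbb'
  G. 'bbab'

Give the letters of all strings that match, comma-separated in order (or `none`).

A, C, D, E, F

A → match
B. 'bbbbab' → no match
C. 'bbbb' → match
D → match
E → match
F. 'bbbbb' → match
G. 'bbab' → no match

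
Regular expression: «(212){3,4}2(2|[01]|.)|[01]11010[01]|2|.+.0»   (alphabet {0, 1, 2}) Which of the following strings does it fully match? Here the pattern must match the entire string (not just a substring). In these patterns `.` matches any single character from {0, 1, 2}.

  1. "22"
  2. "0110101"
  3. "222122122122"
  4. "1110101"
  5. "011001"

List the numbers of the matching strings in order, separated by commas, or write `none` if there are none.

1 → no match
2 → match
3 → no match
4 → match
5 → no match

2, 4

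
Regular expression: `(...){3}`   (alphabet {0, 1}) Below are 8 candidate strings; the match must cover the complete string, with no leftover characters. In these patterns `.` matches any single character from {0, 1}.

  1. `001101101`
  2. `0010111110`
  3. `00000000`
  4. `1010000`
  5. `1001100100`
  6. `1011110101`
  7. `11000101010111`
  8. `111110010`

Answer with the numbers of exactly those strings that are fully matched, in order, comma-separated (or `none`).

1 → match
2 → no match
3 → no match
4 → no match
5 → no match
6 → no match
7 → no match
8 → match

1, 8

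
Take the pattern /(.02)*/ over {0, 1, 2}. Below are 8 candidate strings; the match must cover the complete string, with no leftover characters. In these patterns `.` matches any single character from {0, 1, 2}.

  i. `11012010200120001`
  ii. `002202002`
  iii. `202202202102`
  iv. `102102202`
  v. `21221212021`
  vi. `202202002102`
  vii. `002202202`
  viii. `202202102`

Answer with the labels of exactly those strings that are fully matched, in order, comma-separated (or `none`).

i → no match
ii. `002202002` → match
iii. `202202202102` → match
iv. `102102202` → match
v. `21221212021` → no match
vi. `202202002102` → match
vii. `002202202` → match
viii. `202202102` → match

ii, iii, iv, vi, vii, viii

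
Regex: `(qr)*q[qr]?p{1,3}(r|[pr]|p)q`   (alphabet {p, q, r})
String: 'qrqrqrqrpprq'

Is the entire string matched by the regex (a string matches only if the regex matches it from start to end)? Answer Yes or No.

Yes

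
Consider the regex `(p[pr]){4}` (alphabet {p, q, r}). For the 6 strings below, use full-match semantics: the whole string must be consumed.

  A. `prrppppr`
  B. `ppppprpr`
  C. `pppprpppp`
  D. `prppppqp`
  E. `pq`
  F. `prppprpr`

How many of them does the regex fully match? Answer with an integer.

2

A. `prrppppr` → no match
B. `ppppprpr` → match
C. `pppprpppp` → no match
D. `prppppqp` → no match
E. `pq` → no match
F. `prppprpr` → match
Total matched: 2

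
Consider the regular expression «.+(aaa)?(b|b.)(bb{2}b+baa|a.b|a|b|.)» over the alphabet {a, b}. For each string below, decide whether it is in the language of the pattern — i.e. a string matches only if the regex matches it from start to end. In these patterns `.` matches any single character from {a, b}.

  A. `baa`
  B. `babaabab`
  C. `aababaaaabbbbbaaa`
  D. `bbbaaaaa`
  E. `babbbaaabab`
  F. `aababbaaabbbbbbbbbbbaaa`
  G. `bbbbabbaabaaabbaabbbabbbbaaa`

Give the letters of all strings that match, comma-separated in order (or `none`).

B, E

A → no match
B → match
C → no match
D → no match
E → match
F → no match
G → no match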